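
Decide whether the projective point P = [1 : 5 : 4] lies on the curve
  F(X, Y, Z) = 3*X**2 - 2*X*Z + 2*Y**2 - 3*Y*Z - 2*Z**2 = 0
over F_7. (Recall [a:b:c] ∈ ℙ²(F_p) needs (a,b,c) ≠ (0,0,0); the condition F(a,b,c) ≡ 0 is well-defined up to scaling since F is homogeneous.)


F(1,5,4) ≡ 2 (mod 7); P is NOT on the curve.

Evaluate F(1, 5, 4) term-by-term (mod 7).
  3*X**2 ↦ 3·1·1·1 = 3
  -2*X*Z ↦ -2·1·1·4 = -8
  2*Y**2 ↦ 2·1·25·1 = 50
  -3*Y*Z ↦ -3·1·5·4 = -60
  -2*Z**2 ↦ -2·1·1·16 = -32
Sum: F(1, 5, 4) = (3) + (-8) + (50) + (-60) + (-32) = -47.
Reducing mod 7: -47 ≡ 2 (mod 7).
Since F(a, b, c) ≡ 2 ≠ 0 (mod 7), P does NOT lie on the curve.


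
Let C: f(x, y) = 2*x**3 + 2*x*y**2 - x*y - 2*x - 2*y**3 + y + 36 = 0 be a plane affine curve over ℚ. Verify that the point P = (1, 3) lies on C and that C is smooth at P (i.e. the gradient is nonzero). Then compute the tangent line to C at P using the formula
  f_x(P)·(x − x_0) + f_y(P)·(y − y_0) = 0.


Tangent line at P: 19*x - 42*y + 107 = 0.

Step 1: f(1, 3) = 0, so P lies on C.
Step 2: partial derivatives
  f_x(x, y) = 6*x**2 + 2*y**2 - y - 2, f_y(x, y) = 4*x*y - x - 6*y**2 + 1.
  f_x(P) = 19, f_y(P) = -42 (gradient nonzero, so P is smooth).
Step 3: tangent line at P: 19·(x − 1) + -42·(y − 3) = 0.
Expanding: 19*x - 42*y + 107 = 0.


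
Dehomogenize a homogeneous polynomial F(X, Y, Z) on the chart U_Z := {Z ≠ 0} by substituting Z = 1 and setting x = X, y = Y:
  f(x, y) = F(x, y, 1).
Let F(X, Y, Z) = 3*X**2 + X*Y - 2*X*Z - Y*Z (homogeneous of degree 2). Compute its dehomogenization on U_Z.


f(x, y) = 3*x**2 + x*y - 2*x - y

On U_Z we set Z = 1. Each monomial c·X^i·Y^j·Z^k in F becomes c·x^i·y^j·1^k = c·x^i·y^j.
Substituting Z = 1: F(X, Y, 1) = 3*x**2 + x*y - 2*x - y.
Note: deg(f) ≤ deg(F) = 2; strict inequality happens when F is divisible by Z (lost terms).


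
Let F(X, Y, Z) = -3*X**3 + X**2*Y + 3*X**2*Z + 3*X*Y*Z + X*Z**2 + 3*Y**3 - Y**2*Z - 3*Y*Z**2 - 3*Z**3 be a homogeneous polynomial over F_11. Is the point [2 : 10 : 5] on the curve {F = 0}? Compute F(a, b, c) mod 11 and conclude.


F(2,10,5) ≡ 8 (mod 11); P is NOT on the curve.

Evaluate F(2, 10, 5) term-by-term (mod 11).
  -3*X**3 ↦ -3·8·1·1 = -24
  X**2*Y ↦ 1·4·10·1 = 40
  3*X**2*Z ↦ 3·4·1·5 = 60
  3*X*Y*Z ↦ 3·2·10·5 = 300
  X*Z**2 ↦ 1·2·1·25 = 50
  3*Y**3 ↦ 3·1·1000·1 = 3000
  -Y**2*Z ↦ -1·1·100·5 = -500
  -3*Y*Z**2 ↦ -3·1·10·25 = -750
  -3*Z**3 ↦ -3·1·1·125 = -375
Sum: F(2, 10, 5) = (-24) + (40) + (60) + (300) + (50) + (3000) + (-500) + (-750) + (-375) = 1801.
Reducing mod 11: 1801 ≡ 8 (mod 11).
Since F(a, b, c) ≡ 8 ≠ 0 (mod 11), P does NOT lie on the curve.


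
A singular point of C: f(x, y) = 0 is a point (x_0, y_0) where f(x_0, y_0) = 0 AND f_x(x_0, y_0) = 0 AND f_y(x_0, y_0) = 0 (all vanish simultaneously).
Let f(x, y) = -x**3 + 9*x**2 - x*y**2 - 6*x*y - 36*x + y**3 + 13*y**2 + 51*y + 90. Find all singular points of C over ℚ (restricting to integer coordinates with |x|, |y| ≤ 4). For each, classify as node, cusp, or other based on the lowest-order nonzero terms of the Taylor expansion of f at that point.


Singular points: {(3, -3)}; classification: cusp.

Compute partial derivatives:
  f_x = -3*x**2 + 18*x - y**2 - 6*y - 36.
  f_y = -2*x*y - 6*x + 3*y**2 + 26*y + 51.
Scan x_0 ∈ {−4, ..., 4}. For each x_0, f_y(x_0, y) is a polynomial in y; find its integer roots y ∈ {−4, ..., 4}, then test f_x and f at those candidates.
  x = -4: f_y(-4, y) = 3*y**2 + 34*y + 75; vanishes at y ∈ {-3}. (-4, -3): f_x = -147 ≠ 0.
  x = -3: f_y(-3, y) = 3*y**2 + 32*y + 69; vanishes at y ∈ {-3}. (-3, -3): f_x = -108 ≠ 0.
  x = -2: f_y(-2, y) = 3*y**2 + 30*y + 63; vanishes at y ∈ {-3}. (-2, -3): f_x = -75 ≠ 0.
  x = -1: f_y(-1, y) = 3*y**2 + 28*y + 57; vanishes at y ∈ {-3}. (-1, -3): f_x = -48 ≠ 0.
  x = 0: f_y(0, y) = 3*y**2 + 26*y + 51; vanishes at y ∈ {-3}. (0, -3): f_x = -27 ≠ 0.
  x = 1: f_y(1, y) = 3*y**2 + 24*y + 45; vanishes at y ∈ {-3}. (1, -3): f_x = -12 ≠ 0.
  x = 2: f_y(2, y) = 3*y**2 + 22*y + 39; vanishes at y ∈ {-3}. (2, -3): f_x = -3 ≠ 0.
  x = 3: f_y(3, y) = 3*y**2 + 20*y + 33; vanishes at y ∈ {-3}. (3, -3): f_x = 0, f = 0 — SINGULAR.
  x = 4: f_y(4, y) = 3*y**2 + 18*y + 27; vanishes at y ∈ {-3}. (4, -3): f_x = -3 ≠ 0.
Only singular point on the grid: (3, -3).
Classify: substitute x = 3 + u, y = -3 + v and expand: f = -u**3 - u*v**2 + v**3 + v**2.
No constant or linear terms (consistent with a singular point). Quadratic part: v**2. Cubic part: -u**3 - u*v**2 + v**3.
The quadratic part v**2 is a perfect square, so there is a single (double) tangent line v = 0, i.e. y = -3. Restricting the cubic part to that line (v = 0) leaves -u**3 ≠ 0, so f is not divisible by v and the branch is v² ≈ u**3 to lowest order — this is a cusp.
Classification: cusp.


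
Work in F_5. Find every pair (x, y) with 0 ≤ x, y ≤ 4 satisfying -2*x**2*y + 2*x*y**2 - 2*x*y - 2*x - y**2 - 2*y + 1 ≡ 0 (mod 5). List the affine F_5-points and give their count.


Affine F_5-points: {(1, 3), (3, 0), (4, 3)}; count = 3.

For each of the 25 pairs (x, y) ∈ F_5², evaluate f(x, y) mod 5. Record the zeros.
  x = 0: [0↦1, 1↦3, 2↦3, 3↦1, 4↦2]  zeros at y ∈ ∅
  x = 1: [0↦4, 1↦4, 2↦1, 3↦0, 4↦1]  zeros at y ∈ {3}
  x = 2: [0↦2, 1↦1, 2↦1, 3↦2, 4↦4]  zeros at y ∈ ∅
  x = 3: [0↦0, 1↦4, 2↦3, 3↦2, 4↦1]  zeros at y ∈ {0}
  x = 4: [0↦3, 1↦3, 2↦2, 3↦0, 4↦2]  zeros at y ∈ {3}
Collecting zeros: affine points = {(1, 3), (3, 0), (4, 3)}.
Total count |C(F_5)_aff| = 3.


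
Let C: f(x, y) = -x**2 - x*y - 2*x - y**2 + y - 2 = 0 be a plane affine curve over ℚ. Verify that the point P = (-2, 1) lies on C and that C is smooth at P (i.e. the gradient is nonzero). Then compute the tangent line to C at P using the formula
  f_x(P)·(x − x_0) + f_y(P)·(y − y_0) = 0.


Tangent line at P: x + y + 1 = 0.

Step 1: f(-2, 1) = 0, so P lies on C.
Step 2: partial derivatives
  f_x(x, y) = -2*x - y - 2, f_y(x, y) = -x - 2*y + 1.
  f_x(P) = 1, f_y(P) = 1 (gradient nonzero, so P is smooth).
Step 3: tangent line at P: 1·(x − -2) + 1·(y − 1) = 0.
Expanding: x + y + 1 = 0.


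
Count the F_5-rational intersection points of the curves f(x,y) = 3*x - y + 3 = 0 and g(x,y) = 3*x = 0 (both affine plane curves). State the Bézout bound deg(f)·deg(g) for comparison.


Common zeros: {(0, 3)}; count = 1; Bézout bound = 1.

deg(f) = 1, deg(g) = 1, so Bézout bound = 1.
Scan x ∈ F_5. For each x, list the y ∈ F_5 with f(x, y) ≡ 0 and those with g(x, y) ≡ 0 (mod 5); the common zeros in that column are the intersection.
  x = 0: f ≡ 0 at y ∈ {3}; g ≡ 0 at y ∈ {0, 1, 2, 3, 4}; common: {3}.
  x = 1: f ≡ 0 at y ∈ {1}; g ≡ 0 at y ∈ ∅; common: ∅.
  x = 2: f ≡ 0 at y ∈ {4}; g ≡ 0 at y ∈ ∅; common: ∅.
  x = 3: f ≡ 0 at y ∈ {2}; g ≡ 0 at y ∈ ∅; common: ∅.
  x = 4: f ≡ 0 at y ∈ {0}; g ≡ 0 at y ∈ ∅; common: ∅.
Collecting: common zeros = {(0, 3)}, so the count is 1.
Comparison with the Bézout bound: 1 ≤ 1 = deg(f)·deg(g), as expected for curves with no common component (the bound is attained).


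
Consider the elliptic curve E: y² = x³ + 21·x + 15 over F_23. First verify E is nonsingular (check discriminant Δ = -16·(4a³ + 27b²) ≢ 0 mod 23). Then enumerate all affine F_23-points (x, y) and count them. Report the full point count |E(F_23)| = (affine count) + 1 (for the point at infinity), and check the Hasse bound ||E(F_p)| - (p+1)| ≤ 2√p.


Affine points = {(3, 6), (3, 17), (4, 5), (4, 18), (6, 9), (6, 14), (9, 6), (9, 17), (10, 11), (10, 12), (11, 6), (11, 17), (13, 1), (13, 22), (15, 5), (15, 18), (16, 10), (16, 13), (17, 8), (17, 15), (22, 4), (22, 19)}; affine count = 22; |E(F_23)| = 23.

Discriminant check: Δ ∝ 4a³ + 27b² = 4·21³ + 27·15² = 4·9261 + 27·225 ≡ 17 (mod 23). Nonzero ⇒ E is nonsingular.
For each x ∈ F_23, compute rhs = x³ + 21·x + 15 mod 23, then count y ∈ F_23 with y² ≡ rhs.
  x = 0: rhs = 15, matching y values: none (0 points).
  x = 1: rhs = 14, matching y values: none (0 points).
  x = 2: rhs = 19, matching y values: none (0 points).
  x = 3: rhs = 13, matching y values: 6, 17 (2 points).
  x = 4: rhs = 2, matching y values: 5, 18 (2 points).
  x = 5: rhs = 15, matching y values: none (0 points).
  x = 6: rhs = 12, matching y values: 9, 14 (2 points).
  x = 7: rhs = 22, matching y values: none (0 points).
  x = 8: rhs = 5, matching y values: none (0 points).
  x = 9: rhs = 13, matching y values: 6, 17 (2 points).
  x = 10: rhs = 6, matching y values: 11, 12 (2 points).
  x = 11: rhs = 13, matching y values: 6, 17 (2 points).
  x = 12: rhs = 17, matching y values: none (0 points).
  x = 13: rhs = 1, matching y values: 1, 22 (2 points).
  x = 14: rhs = 17, matching y values: none (0 points).
  x = 15: rhs = 2, matching y values: 5, 18 (2 points).
  x = 16: rhs = 8, matching y values: 10, 13 (2 points).
  x = 17: rhs = 18, matching y values: 8, 15 (2 points).
  x = 18: rhs = 15, matching y values: none (0 points).
  x = 19: rhs = 5, matching y values: none (0 points).
  x = 20: rhs = 17, matching y values: none (0 points).
  x = 21: rhs = 11, matching y values: none (0 points).
  x = 22: rhs = 16, matching y values: 4, 19 (2 points).
Total affine count: 22.
Full point count |E(F_23)| = 22 + 1 = 23.
Hasse bound: |23 − (23+1)| = |-1| = 1 ≤ 2√23 ≈ 9.5917 ✓.


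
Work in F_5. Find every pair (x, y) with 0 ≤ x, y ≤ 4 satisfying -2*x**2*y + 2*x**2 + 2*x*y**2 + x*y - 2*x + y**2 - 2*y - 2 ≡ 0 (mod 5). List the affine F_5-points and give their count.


Affine F_5-points: {(2, 4), (3, 0), (3, 1)}; count = 3.

For each of the 25 pairs (x, y) ∈ F_5², evaluate f(x, y) mod 5. Record the zeros.
  x = 0: [0↦3, 1↦2, 2↦3, 3↦1, 4↦1]  zeros at y ∈ ∅
  x = 1: [0↦3, 1↦3, 2↦4, 3↦1, 4↦4]  zeros at y ∈ ∅
  x = 2: [0↦2, 1↦4, 2↦1, 3↦3, 4↦0]  zeros at y ∈ {4}
  x = 3: [0↦0, 1↦0, 2↦4, 3↦2, 4↦4]  zeros at y ∈ {0, 1}
  x = 4: [0↦2, 1↦1, 2↦3, 3↦3, 4↦1]  zeros at y ∈ ∅
Collecting zeros: affine points = {(2, 4), (3, 0), (3, 1)}.
Total count |C(F_5)_aff| = 3.


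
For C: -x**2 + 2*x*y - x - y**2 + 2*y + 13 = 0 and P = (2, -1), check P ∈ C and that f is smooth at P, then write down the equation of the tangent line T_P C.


Tangent line at P: -7*x + 8*y + 22 = 0.

Step 1: f(2, -1) = 0, so P lies on C.
Step 2: partial derivatives
  f_x(x, y) = -2*x + 2*y - 1, f_y(x, y) = 2*x - 2*y + 2.
  f_x(P) = -7, f_y(P) = 8 (gradient nonzero, so P is smooth).
Step 3: tangent line at P: -7·(x − 2) + 8·(y − -1) = 0.
Expanding: -7*x + 8*y + 22 = 0.


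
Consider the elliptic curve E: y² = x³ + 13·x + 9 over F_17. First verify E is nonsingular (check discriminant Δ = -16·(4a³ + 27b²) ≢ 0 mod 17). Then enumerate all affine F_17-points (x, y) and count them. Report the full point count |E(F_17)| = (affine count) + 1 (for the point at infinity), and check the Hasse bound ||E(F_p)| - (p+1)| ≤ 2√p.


Affine points = {(0, 3), (0, 14), (2, 3), (2, 14), (7, 1), (7, 16), (8, 8), (8, 9), (10, 0), (11, 2), (11, 15), (15, 3), (15, 14)}; affine count = 13; |E(F_17)| = 14.

Discriminant check: Δ ∝ 4a³ + 27b² = 4·13³ + 27·9² = 4·2197 + 27·81 ≡ 10 (mod 17). Nonzero ⇒ E is nonsingular.
For each x ∈ F_17, compute rhs = x³ + 13·x + 9 mod 17, then count y ∈ F_17 with y² ≡ rhs.
  x = 0: rhs = 9, matching y values: 3, 14 (2 points).
  x = 1: rhs = 6, matching y values: none (0 points).
  x = 2: rhs = 9, matching y values: 3, 14 (2 points).
  x = 3: rhs = 7, matching y values: none (0 points).
  x = 4: rhs = 6, matching y values: none (0 points).
  x = 5: rhs = 12, matching y values: none (0 points).
  x = 6: rhs = 14, matching y values: none (0 points).
  x = 7: rhs = 1, matching y values: 1, 16 (2 points).
  x = 8: rhs = 13, matching y values: 8, 9 (2 points).
  x = 9: rhs = 5, matching y values: none (0 points).
  x = 10: rhs = 0, matching y values: 0 (1 points).
  x = 11: rhs = 4, matching y values: 2, 15 (2 points).
  x = 12: rhs = 6, matching y values: none (0 points).
  x = 13: rhs = 12, matching y values: none (0 points).
  x = 14: rhs = 11, matching y values: none (0 points).
  x = 15: rhs = 9, matching y values: 3, 14 (2 points).
  x = 16: rhs = 12, matching y values: none (0 points).
Total affine count: 13.
Full point count |E(F_17)| = 13 + 1 = 14.
Hasse bound: |14 − (17+1)| = |-4| = 4 ≤ 2√17 ≈ 8.2462 ✓.


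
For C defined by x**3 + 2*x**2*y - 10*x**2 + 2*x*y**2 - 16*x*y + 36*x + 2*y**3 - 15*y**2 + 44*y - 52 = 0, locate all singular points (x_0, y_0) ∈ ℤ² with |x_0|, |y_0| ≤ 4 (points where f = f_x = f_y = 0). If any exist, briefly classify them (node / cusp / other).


Singular points: {(2, 2)}; classification: cusp.

Compute partial derivatives:
  f_x = 3*x**2 + 4*x*y - 20*x + 2*y**2 - 16*y + 36.
  f_y = 2*x**2 + 4*x*y - 16*x + 6*y**2 - 30*y + 44.
Scan x_0 ∈ {−4, ..., 4}. For each x_0, f_y(x_0, y) is a polynomial in y; find its integer roots y ∈ {−4, ..., 4}, then test f_x and f at those candidates.
  x = -4: f_y(-4, y) = 6*y**2 - 46*y + 140; no integer root y with |y| ≤ 4.
  x = -3: f_y(-3, y) = 6*y**2 - 42*y + 110; no integer root y with |y| ≤ 4.
  x = -2: f_y(-2, y) = 6*y**2 - 38*y + 84; no integer root y with |y| ≤ 4.
  x = -1: f_y(-1, y) = 6*y**2 - 34*y + 62; no integer root y with |y| ≤ 4.
  x = 0: f_y(0, y) = 6*y**2 - 30*y + 44; no integer root y with |y| ≤ 4.
  x = 1: f_y(1, y) = 6*y**2 - 26*y + 30; no integer root y with |y| ≤ 4.
  x = 2: f_y(2, y) = 6*y**2 - 22*y + 20; vanishes at y ∈ {2}. (2, 2): f_x = 0, f = 0 — SINGULAR.
  x = 3: f_y(3, y) = 6*y**2 - 18*y + 14; no integer root y with |y| ≤ 4.
  x = 4: f_y(4, y) = 6*y**2 - 14*y + 12; no integer root y with |y| ≤ 4.
Only singular point on the grid: (2, 2).
Classify: substitute x = 2 + u, y = 2 + v and expand: f = u**3 + 2*u**2*v + 2*u*v**2 + 2*v**3 + v**2.
No constant or linear terms (consistent with a singular point). Quadratic part: v**2. Cubic part: u**3 + 2*u**2*v + 2*u*v**2 + 2*v**3.
The quadratic part v**2 is a perfect square, so there is a single (double) tangent line v = 0, i.e. y = 2. Restricting the cubic part to that line (v = 0) leaves u**3 ≠ 0, so f is not divisible by v and the branch is v² ≈ -u**3 to lowest order — this is a cusp.
Classification: cusp.


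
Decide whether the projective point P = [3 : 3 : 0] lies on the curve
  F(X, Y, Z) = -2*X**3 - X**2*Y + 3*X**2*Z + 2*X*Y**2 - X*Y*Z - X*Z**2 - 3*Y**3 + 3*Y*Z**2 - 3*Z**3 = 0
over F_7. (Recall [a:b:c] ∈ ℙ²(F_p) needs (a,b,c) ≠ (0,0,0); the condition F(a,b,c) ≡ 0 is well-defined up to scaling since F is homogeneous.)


F(3,3,0) ≡ 4 (mod 7); P is NOT on the curve.

Evaluate F(3, 3, 0) term-by-term (mod 7).
  -2*X**3 ↦ -2·27·1·1 = -54
  -X**2*Y ↦ -1·9·3·1 = -27
  3*X**2*Z ↦ 3·9·1·0 = 0
  2*X*Y**2 ↦ 2·3·9·1 = 54
  -X*Y*Z ↦ -1·3·3·0 = 0
  -X*Z**2 ↦ -1·3·1·0 = 0
  -3*Y**3 ↦ -3·1·27·1 = -81
  3*Y*Z**2 ↦ 3·1·3·0 = 0
  -3*Z**3 ↦ -3·1·1·0 = 0
Sum: F(3, 3, 0) = (-54) + (-27) + (0) + (54) + (0) + (0) + (-81) + (0) + (0) = -108.
Reducing mod 7: -108 ≡ 4 (mod 7).
Since F(a, b, c) ≡ 4 ≠ 0 (mod 7), P does NOT lie on the curve.


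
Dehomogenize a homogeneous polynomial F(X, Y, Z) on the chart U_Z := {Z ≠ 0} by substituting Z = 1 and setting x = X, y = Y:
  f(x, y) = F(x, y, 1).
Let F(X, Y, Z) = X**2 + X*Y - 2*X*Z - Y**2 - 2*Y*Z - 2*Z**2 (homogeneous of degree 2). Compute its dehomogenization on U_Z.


f(x, y) = x**2 + x*y - 2*x - y**2 - 2*y - 2

On U_Z we set Z = 1. Each monomial c·X^i·Y^j·Z^k in F becomes c·x^i·y^j·1^k = c·x^i·y^j.
Substituting Z = 1: F(X, Y, 1) = x**2 + x*y - 2*x - y**2 - 2*y - 2.
Note: deg(f) ≤ deg(F) = 2; strict inequality happens when F is divisible by Z (lost terms).


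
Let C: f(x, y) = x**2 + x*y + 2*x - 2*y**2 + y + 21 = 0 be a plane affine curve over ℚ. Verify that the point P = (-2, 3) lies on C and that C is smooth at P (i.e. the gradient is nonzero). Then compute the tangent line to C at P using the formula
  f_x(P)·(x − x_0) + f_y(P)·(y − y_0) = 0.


Tangent line at P: x - 13*y + 41 = 0.

Step 1: f(-2, 3) = 0, so P lies on C.
Step 2: partial derivatives
  f_x(x, y) = 2*x + y + 2, f_y(x, y) = x - 4*y + 1.
  f_x(P) = 1, f_y(P) = -13 (gradient nonzero, so P is smooth).
Step 3: tangent line at P: 1·(x − -2) + -13·(y − 3) = 0.
Expanding: x - 13*y + 41 = 0.


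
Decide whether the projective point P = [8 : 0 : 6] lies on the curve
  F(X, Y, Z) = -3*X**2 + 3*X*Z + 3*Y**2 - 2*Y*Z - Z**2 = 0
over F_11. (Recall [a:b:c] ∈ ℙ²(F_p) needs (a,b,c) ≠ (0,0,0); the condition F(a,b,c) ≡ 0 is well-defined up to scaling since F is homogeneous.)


F(8,0,6) ≡ 4 (mod 11); P is NOT on the curve.

Evaluate F(8, 0, 6) term-by-term (mod 11).
  -3*X**2 ↦ -3·64·1·1 = -192
  3*X*Z ↦ 3·8·1·6 = 144
  3*Y**2 ↦ 3·1·0·1 = 0
  -2*Y*Z ↦ -2·1·0·6 = 0
  -Z**2 ↦ -1·1·1·36 = -36
Sum: F(8, 0, 6) = (-192) + (144) + (0) + (0) + (-36) = -84.
Reducing mod 11: -84 ≡ 4 (mod 11).
Since F(a, b, c) ≡ 4 ≠ 0 (mod 11), P does NOT lie on the curve.


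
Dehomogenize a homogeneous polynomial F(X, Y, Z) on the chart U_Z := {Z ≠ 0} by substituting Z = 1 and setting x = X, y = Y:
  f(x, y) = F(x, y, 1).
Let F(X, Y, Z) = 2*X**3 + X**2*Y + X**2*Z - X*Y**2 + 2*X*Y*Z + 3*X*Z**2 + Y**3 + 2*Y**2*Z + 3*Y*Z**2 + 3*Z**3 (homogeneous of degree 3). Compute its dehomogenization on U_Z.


f(x, y) = 2*x**3 + x**2*y + x**2 - x*y**2 + 2*x*y + 3*x + y**3 + 2*y**2 + 3*y + 3

On U_Z we set Z = 1. Each monomial c·X^i·Y^j·Z^k in F becomes c·x^i·y^j·1^k = c·x^i·y^j.
Substituting Z = 1: F(X, Y, 1) = 2*x**3 + x**2*y + x**2 - x*y**2 + 2*x*y + 3*x + y**3 + 2*y**2 + 3*y + 3.
Note: deg(f) ≤ deg(F) = 3; strict inequality happens when F is divisible by Z (lost terms).


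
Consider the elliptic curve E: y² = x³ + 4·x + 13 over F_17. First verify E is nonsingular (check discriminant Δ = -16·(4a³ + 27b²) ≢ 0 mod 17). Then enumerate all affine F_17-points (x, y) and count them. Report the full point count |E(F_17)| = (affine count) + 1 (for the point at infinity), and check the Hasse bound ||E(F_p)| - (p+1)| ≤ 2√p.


Affine points = {(0, 8), (0, 9), (1, 1), (1, 16), (3, 1), (3, 16), (4, 5), (4, 12), (6, 7), (6, 10), (8, 8), (8, 9), (9, 8), (9, 9), (10, 4), (10, 13), (12, 2), (12, 15), (13, 1), (13, 16), (14, 5), (14, 12), (16, 5), (16, 12)}; affine count = 24; |E(F_17)| = 25.

Discriminant check: Δ ∝ 4a³ + 27b² = 4·4³ + 27·13² = 4·64 + 27·169 ≡ 8 (mod 17). Nonzero ⇒ E is nonsingular.
For each x ∈ F_17, compute rhs = x³ + 4·x + 13 mod 17, then count y ∈ F_17 with y² ≡ rhs.
  x = 0: rhs = 13, matching y values: 8, 9 (2 points).
  x = 1: rhs = 1, matching y values: 1, 16 (2 points).
  x = 2: rhs = 12, matching y values: none (0 points).
  x = 3: rhs = 1, matching y values: 1, 16 (2 points).
  x = 4: rhs = 8, matching y values: 5, 12 (2 points).
  x = 5: rhs = 5, matching y values: none (0 points).
  x = 6: rhs = 15, matching y values: 7, 10 (2 points).
  x = 7: rhs = 10, matching y values: none (0 points).
  x = 8: rhs = 13, matching y values: 8, 9 (2 points).
  x = 9: rhs = 13, matching y values: 8, 9 (2 points).
  x = 10: rhs = 16, matching y values: 4, 13 (2 points).
  x = 11: rhs = 11, matching y values: none (0 points).
  x = 12: rhs = 4, matching y values: 2, 15 (2 points).
  x = 13: rhs = 1, matching y values: 1, 16 (2 points).
  x = 14: rhs = 8, matching y values: 5, 12 (2 points).
  x = 15: rhs = 14, matching y values: none (0 points).
  x = 16: rhs = 8, matching y values: 5, 12 (2 points).
Total affine count: 24.
Full point count |E(F_17)| = 24 + 1 = 25.
Hasse bound: |25 − (17+1)| = |7| = 7 ≤ 2√17 ≈ 8.2462 ✓.


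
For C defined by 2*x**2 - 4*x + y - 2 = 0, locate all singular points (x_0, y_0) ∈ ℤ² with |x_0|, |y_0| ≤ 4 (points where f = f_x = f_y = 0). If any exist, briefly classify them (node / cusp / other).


No singular points in the scanned grid; C is smooth there.

Compute partial derivatives:
  f_x = 4*x - 4.
  f_y = 1.
f_y = 1 is a nonzero constant, so f_y never vanishes: no point (x, y) can satisfy f = f_x = f_y = 0. In particular no (x, y) ∈ {−4, ..., 4}² is singular; the curve is smooth.


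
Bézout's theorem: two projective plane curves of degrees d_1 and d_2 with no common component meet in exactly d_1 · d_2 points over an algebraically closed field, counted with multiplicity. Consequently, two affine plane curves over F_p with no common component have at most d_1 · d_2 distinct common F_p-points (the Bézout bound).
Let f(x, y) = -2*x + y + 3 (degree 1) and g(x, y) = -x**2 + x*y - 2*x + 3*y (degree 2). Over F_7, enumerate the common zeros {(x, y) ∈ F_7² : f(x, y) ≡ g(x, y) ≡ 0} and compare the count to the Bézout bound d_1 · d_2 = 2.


Common zeros: {(1, 6), (5, 0)}; count = 2; Bézout bound = 2.

deg(f) = 1, deg(g) = 2, so Bézout bound = 2.
Scan x ∈ F_7. For each x, list the y ∈ F_7 with f(x, y) ≡ 0 and those with g(x, y) ≡ 0 (mod 7); the common zeros in that column are the intersection.
  x = 0: f ≡ 0 at y ∈ {4}; g ≡ 0 at y ∈ {0}; common: ∅.
  x = 1: f ≡ 0 at y ∈ {6}; g ≡ 0 at y ∈ {6}; common: {6}.
  x = 2: f ≡ 0 at y ∈ {1}; g ≡ 0 at y ∈ {3}; common: ∅.
  x = 3: f ≡ 0 at y ∈ {3}; g ≡ 0 at y ∈ {6}; common: ∅.
  x = 4: f ≡ 0 at y ∈ {5}; g ≡ 0 at y ∈ ∅; common: ∅.
  x = 5: f ≡ 0 at y ∈ {0}; g ≡ 0 at y ∈ {0}; common: {0}.
  x = 6: f ≡ 0 at y ∈ {2}; g ≡ 0 at y ∈ {3}; common: ∅.
Collecting: common zeros = {(1, 6), (5, 0)}, so the count is 2.
Comparison with the Bézout bound: 2 ≤ 2 = deg(f)·deg(g), as expected for curves with no common component (the bound is attained).


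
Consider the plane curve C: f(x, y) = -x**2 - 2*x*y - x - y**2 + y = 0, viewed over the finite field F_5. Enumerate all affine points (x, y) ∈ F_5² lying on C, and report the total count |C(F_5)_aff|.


Affine F_5-points: {(0, 0), (0, 1), (2, 1), (4, 0), (4, 3)}; count = 5.

For each of the 25 pairs (x, y) ∈ F_5², evaluate f(x, y) mod 5. Record the zeros.
  x = 0: [0↦0, 1↦0, 2↦3, 3↦4, 4↦3]  zeros at y ∈ {0, 1}
  x = 1: [0↦3, 1↦1, 2↦2, 3↦1, 4↦3]  zeros at y ∈ ∅
  x = 2: [0↦4, 1↦0, 2↦4, 3↦1, 4↦1]  zeros at y ∈ {1}
  x = 3: [0↦3, 1↦2, 2↦4, 3↦4, 4↦2]  zeros at y ∈ ∅
  x = 4: [0↦0, 1↦2, 2↦2, 3↦0, 4↦1]  zeros at y ∈ {0, 3}
Collecting zeros: affine points = {(0, 0), (0, 1), (2, 1), (4, 0), (4, 3)}.
Total count |C(F_5)_aff| = 5.


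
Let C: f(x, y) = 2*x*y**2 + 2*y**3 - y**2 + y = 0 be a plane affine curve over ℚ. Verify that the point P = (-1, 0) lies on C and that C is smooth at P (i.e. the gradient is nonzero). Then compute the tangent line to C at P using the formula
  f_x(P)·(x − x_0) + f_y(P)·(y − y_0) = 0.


Tangent line at P: y = 0.

Step 1: f(-1, 0) = 0, so P lies on C.
Step 2: partial derivatives
  f_x(x, y) = 2*y**2, f_y(x, y) = 4*x*y + 6*y**2 - 2*y + 1.
  f_x(P) = 0, f_y(P) = 1 (gradient nonzero, so P is smooth).
Step 3: tangent line at P: 0·(x − -1) + 1·(y − 0) = 0.
Expanding: y = 0.


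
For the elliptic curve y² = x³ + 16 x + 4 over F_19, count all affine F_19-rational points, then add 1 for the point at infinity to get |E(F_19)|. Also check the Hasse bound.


Affine points = {(0, 2), (0, 17), (2, 5), (2, 14), (5, 0), (8, 6), (8, 13), (10, 9), (10, 10), (12, 9), (12, 10), (15, 3), (15, 16), (16, 9), (16, 10), (18, 5), (18, 14)}; affine count = 17; |E(F_19)| = 18.

Discriminant check: Δ ∝ 4a³ + 27b² = 4·16³ + 27·4² = 4·4096 + 27·16 ≡ 1 (mod 19). Nonzero ⇒ E is nonsingular.
For each x ∈ F_19, compute rhs = x³ + 16·x + 4 mod 19, then count y ∈ F_19 with y² ≡ rhs.
  x = 0: rhs = 4, matching y values: 2, 17 (2 points).
  x = 1: rhs = 2, matching y values: none (0 points).
  x = 2: rhs = 6, matching y values: 5, 14 (2 points).
  x = 3: rhs = 3, matching y values: none (0 points).
  x = 4: rhs = 18, matching y values: none (0 points).
  x = 5: rhs = 0, matching y values: 0 (1 points).
  x = 6: rhs = 12, matching y values: none (0 points).
  x = 7: rhs = 3, matching y values: none (0 points).
  x = 8: rhs = 17, matching y values: 6, 13 (2 points).
  x = 9: rhs = 3, matching y values: none (0 points).
  x = 10: rhs = 5, matching y values: 9, 10 (2 points).
  x = 11: rhs = 10, matching y values: none (0 points).
  x = 12: rhs = 5, matching y values: 9, 10 (2 points).
  x = 13: rhs = 15, matching y values: none (0 points).
  x = 14: rhs = 8, matching y values: none (0 points).
  x = 15: rhs = 9, matching y values: 3, 16 (2 points).
  x = 16: rhs = 5, matching y values: 9, 10 (2 points).
  x = 17: rhs = 2, matching y values: none (0 points).
  x = 18: rhs = 6, matching y values: 5, 14 (2 points).
Total affine count: 17.
Full point count |E(F_19)| = 17 + 1 = 18.
Hasse bound: |18 − (19+1)| = |-2| = 2 ≤ 2√19 ≈ 8.7178 ✓.


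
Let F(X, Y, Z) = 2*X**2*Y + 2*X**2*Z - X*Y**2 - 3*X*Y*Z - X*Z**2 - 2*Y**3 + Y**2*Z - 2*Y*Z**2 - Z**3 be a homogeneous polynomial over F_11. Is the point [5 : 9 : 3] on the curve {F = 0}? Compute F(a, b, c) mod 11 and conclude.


F(5,9,3) ≡ 2 (mod 11); P is NOT on the curve.

Evaluate F(5, 9, 3) term-by-term (mod 11).
  2*X**2*Y ↦ 2·25·9·1 = 450
  2*X**2*Z ↦ 2·25·1·3 = 150
  -X*Y**2 ↦ -1·5·81·1 = -405
  -3*X*Y*Z ↦ -3·5·9·3 = -405
  -X*Z**2 ↦ -1·5·1·9 = -45
  -2*Y**3 ↦ -2·1·729·1 = -1458
  Y**2*Z ↦ 1·1·81·3 = 243
  -2*Y*Z**2 ↦ -2·1·9·9 = -162
  -Z**3 ↦ -1·1·1·27 = -27
Sum: F(5, 9, 3) = (450) + (150) + (-405) + (-405) + (-45) + (-1458) + (243) + (-162) + (-27) = -1659.
Reducing mod 11: -1659 ≡ 2 (mod 11).
Since F(a, b, c) ≡ 2 ≠ 0 (mod 11), P does NOT lie on the curve.


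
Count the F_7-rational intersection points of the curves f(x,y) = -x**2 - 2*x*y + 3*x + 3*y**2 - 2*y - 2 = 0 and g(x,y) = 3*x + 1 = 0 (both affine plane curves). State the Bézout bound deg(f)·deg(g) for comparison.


Common zeros: {(2, 0), (2, 2)}; count = 2; Bézout bound = 2.

deg(f) = 2, deg(g) = 1, so Bézout bound = 2.
Scan x ∈ F_7. For each x, list the y ∈ F_7 with f(x, y) ≡ 0 and those with g(x, y) ≡ 0 (mod 7); the common zeros in that column are the intersection.
  x = 0: f ≡ 0 at y ∈ {5}; g ≡ 0 at y ∈ ∅; common: ∅.
  x = 1: f ≡ 0 at y ∈ {0, 6}; g ≡ 0 at y ∈ ∅; common: ∅.
  x = 2: f ≡ 0 at y ∈ {0, 2}; g ≡ 0 at y ∈ {0, 1, 2, 3, 4, 5, 6}; common: {0, 2}.
  x = 3: f ≡ 0 at y ∈ {1, 4}; g ≡ 0 at y ∈ ∅; common: ∅.
  x = 4: f ≡ 0 at y ∈ {2, 6}; g ≡ 0 at y ∈ ∅; common: ∅.
  x = 5: f ≡ 0 at y ∈ {1, 3}; g ≡ 0 at y ∈ ∅; common: ∅.
  x = 6: f ≡ 0 at y ∈ {3, 4}; g ≡ 0 at y ∈ ∅; common: ∅.
Collecting: common zeros = {(2, 0), (2, 2)}, so the count is 2.
Comparison with the Bézout bound: 2 ≤ 2 = deg(f)·deg(g), as expected for curves with no common component (the bound is attained).


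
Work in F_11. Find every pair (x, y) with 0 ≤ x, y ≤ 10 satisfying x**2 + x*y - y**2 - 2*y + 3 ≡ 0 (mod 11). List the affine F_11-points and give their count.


Affine F_11-points: {(0, 1), (0, 8), (3, 4), (3, 8), (4, 4), (4, 9), (5, 7), (9, 9), (10, 1), (10, 7)}; count = 10.

For each of the 121 pairs (x, y) ∈ F_11², evaluate f(x, y) mod 11. Record the zeros.
  x = 0: [0↦3, 1↦0, 2↦6, 3↦10, 4↦1, 5↦1, 6↦10, 7↦6, 8↦0, 9↦3, 10↦4]  zeros at y ∈ {1, 8}
  x = 1: [0↦4, 1↦2, 2↦9, 3↦3, 4↦6, 5↦7, 6↦6, 7↦3, 8↦9, 9↦2, 10↦4]  zeros at y ∈ ∅
  x = 2: [0↦7, 1↦6, 2↦3, 3↦9, 4↦2, 5↦4, 6↦4, 7↦2, 8↦9, 9↦3, 10↦6]  zeros at y ∈ ∅
  x = 3: [0↦1, 1↦1, 2↦10, 3↦6, 4↦0, 5↦3, 6↦4, 7↦3, 8↦0, 9↦6, 10↦10]  zeros at y ∈ {4, 8}
  x = 4: [0↦8, 1↦9, 2↦8, 3↦5, 4↦0, 5↦4, 6↦6, 7↦6, 8↦4, 9↦0, 10↦5]  zeros at y ∈ {4, 9}
  x = 5: [0↦6, 1↦8, 2↦8, 3↦6, 4↦2, 5↦7, 6↦10, 7↦0, 8↦10, 9↦7, 10↦2]  zeros at y ∈ {7}
  x = 6: [0↦6, 1↦9, 2↦10, 3↦9, 4↦6, 5↦1, 6↦5, 7↦7, 8↦7, 9↦5, 10↦1]  zeros at y ∈ ∅
  x = 7: [0↦8, 1↦1, 2↦3, 3↦3, 4↦1, 5↦8, 6↦2, 7↦5, 8↦6, 9↦5, 10↦2]  zeros at y ∈ ∅
  x = 8: [0↦1, 1↦6, 2↦9, 3↦10, 4↦9, 5↦6, 6↦1, 7↦5, 8↦7, 9↦7, 10↦5]  zeros at y ∈ ∅
  x = 9: [0↦7, 1↦2, 2↦6, 3↦8, 4↦8, 5↦6, 6↦2, 7↦7, 8↦10, 9↦0, 10↦10]  zeros at y ∈ {9}
  x = 10: [0↦4, 1↦0, 2↦5, 3↦8, 4↦9, 5↦8, 6↦5, 7↦0, 8↦4, 9↦6, 10↦6]  zeros at y ∈ {1, 7}
Collecting zeros: affine points = {(0, 1), (0, 8), (3, 4), (3, 8), (4, 4), (4, 9), (5, 7), (9, 9), (10, 1), (10, 7)}.
Total count |C(F_11)_aff| = 10.


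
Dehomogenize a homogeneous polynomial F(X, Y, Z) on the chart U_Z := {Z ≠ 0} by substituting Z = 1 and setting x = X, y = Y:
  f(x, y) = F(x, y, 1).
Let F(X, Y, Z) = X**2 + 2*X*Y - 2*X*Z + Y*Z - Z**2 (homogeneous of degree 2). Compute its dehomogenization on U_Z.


f(x, y) = x**2 + 2*x*y - 2*x + y - 1

On U_Z we set Z = 1. Each monomial c·X^i·Y^j·Z^k in F becomes c·x^i·y^j·1^k = c·x^i·y^j.
Substituting Z = 1: F(X, Y, 1) = x**2 + 2*x*y - 2*x + y - 1.
Note: deg(f) ≤ deg(F) = 2; strict inequality happens when F is divisible by Z (lost terms).


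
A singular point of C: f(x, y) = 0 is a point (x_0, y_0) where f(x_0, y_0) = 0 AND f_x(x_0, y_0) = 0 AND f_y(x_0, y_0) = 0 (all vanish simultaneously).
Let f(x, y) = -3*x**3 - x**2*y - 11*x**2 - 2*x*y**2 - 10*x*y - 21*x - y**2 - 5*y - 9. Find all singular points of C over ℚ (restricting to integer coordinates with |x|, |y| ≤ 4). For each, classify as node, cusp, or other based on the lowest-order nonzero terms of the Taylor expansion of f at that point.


Singular points: {(-1, -2)}; classification: cusp.

Compute partial derivatives:
  f_x = -9*x**2 - 2*x*y - 22*x - 2*y**2 - 10*y - 21.
  f_y = -x**2 - 4*x*y - 10*x - 2*y - 5.
Scan x_0 ∈ {−4, ..., 4}. For each x_0, f_y(x_0, y) is a polynomial in y; find its integer roots y ∈ {−4, ..., 4}, then test f_x and f at those candidates.
  x = -4: f_y(-4, y) = 14*y + 19; no integer root y with |y| ≤ 4.
  x = -3: f_y(-3, y) = 10*y + 16; no integer root y with |y| ≤ 4.
  x = -2: f_y(-2, y) = 6*y + 11; no integer root y with |y| ≤ 4.
  x = -1: f_y(-1, y) = 2*y + 4; vanishes at y ∈ {-2}. (-1, -2): f_x = 0, f = 0 — SINGULAR.
  x = 0: f_y(0, y) = -2*y - 5; no integer root y with |y| ≤ 4.
  x = 1: f_y(1, y) = -6*y - 16; no integer root y with |y| ≤ 4.
  x = 2: f_y(2, y) = -10*y - 29; no integer root y with |y| ≤ 4.
  x = 3: f_y(3, y) = -14*y - 44; no integer root y with |y| ≤ 4.
  x = 4: f_y(4, y) = -18*y - 61; no integer root y with |y| ≤ 4.
Only singular point on the grid: (-1, -2).
Classify: substitute x = -1 + u, y = -2 + v and expand: f = -3*u**3 - u**2*v - 2*u*v**2 + v**2.
No constant or linear terms (consistent with a singular point). Quadratic part: v**2. Cubic part: -3*u**3 - u**2*v - 2*u*v**2.
The quadratic part v**2 is a perfect square, so there is a single (double) tangent line v = 0, i.e. y = -2. Restricting the cubic part to that line (v = 0) leaves -3*u**3 ≠ 0, so f is not divisible by v and the branch is v² ≈ 3*u**3 to lowest order — this is a cusp.
Classification: cusp.


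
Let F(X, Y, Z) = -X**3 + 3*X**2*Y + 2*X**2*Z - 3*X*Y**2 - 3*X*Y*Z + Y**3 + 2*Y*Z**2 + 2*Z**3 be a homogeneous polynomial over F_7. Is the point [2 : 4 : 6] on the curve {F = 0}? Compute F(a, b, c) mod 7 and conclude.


F(2,4,6) ≡ 2 (mod 7); P is NOT on the curve.

Evaluate F(2, 4, 6) term-by-term (mod 7).
  -X**3 ↦ -1·8·1·1 = -8
  3*X**2*Y ↦ 3·4·4·1 = 48
  2*X**2*Z ↦ 2·4·1·6 = 48
  -3*X*Y**2 ↦ -3·2·16·1 = -96
  -3*X*Y*Z ↦ -3·2·4·6 = -144
  Y**3 ↦ 1·1·64·1 = 64
  2*Y*Z**2 ↦ 2·1·4·36 = 288
  2*Z**3 ↦ 2·1·1·216 = 432
Sum: F(2, 4, 6) = (-8) + (48) + (48) + (-96) + (-144) + (64) + (288) + (432) = 632.
Reducing mod 7: 632 ≡ 2 (mod 7).
Since F(a, b, c) ≡ 2 ≠ 0 (mod 7), P does NOT lie on the curve.


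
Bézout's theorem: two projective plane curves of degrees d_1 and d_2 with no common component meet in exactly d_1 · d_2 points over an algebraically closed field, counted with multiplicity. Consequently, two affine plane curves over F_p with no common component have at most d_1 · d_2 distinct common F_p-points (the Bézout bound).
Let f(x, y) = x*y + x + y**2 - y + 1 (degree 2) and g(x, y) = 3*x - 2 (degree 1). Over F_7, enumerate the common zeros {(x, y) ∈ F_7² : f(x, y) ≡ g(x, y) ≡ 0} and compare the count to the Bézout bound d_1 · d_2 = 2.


Common zeros: {(3, 1), (3, 4)}; count = 2; Bézout bound = 2.

deg(f) = 2, deg(g) = 1, so Bézout bound = 2.
Scan x ∈ F_7. For each x, list the y ∈ F_7 with f(x, y) ≡ 0 and those with g(x, y) ≡ 0 (mod 7); the common zeros in that column are the intersection.
  x = 0: f ≡ 0 at y ∈ {3, 5}; g ≡ 0 at y ∈ ∅; common: ∅.
  x = 1: f ≡ 0 at y ∈ ∅; g ≡ 0 at y ∈ ∅; common: ∅.
  x = 2: f ≡ 0 at y ∈ ∅; g ≡ 0 at y ∈ ∅; common: ∅.
  x = 3: f ≡ 0 at y ∈ {1, 4}; g ≡ 0 at y ∈ {0, 1, 2, 3, 4, 5, 6}; common: {1, 4}.
  x = 4: f ≡ 0 at y ∈ ∅; g ≡ 0 at y ∈ ∅; common: ∅.
  x = 5: f ≡ 0 at y ∈ ∅; g ≡ 0 at y ∈ ∅; common: ∅.
  x = 6: f ≡ 0 at y ∈ {0, 2}; g ≡ 0 at y ∈ ∅; common: ∅.
Collecting: common zeros = {(3, 1), (3, 4)}, so the count is 2.
Comparison with the Bézout bound: 2 ≤ 2 = deg(f)·deg(g), as expected for curves with no common component (the bound is attained).


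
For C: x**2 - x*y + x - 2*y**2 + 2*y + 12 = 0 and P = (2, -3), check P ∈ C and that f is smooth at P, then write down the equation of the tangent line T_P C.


Tangent line at P: 8*x + 12*y + 20 = 0.

Step 1: f(2, -3) = 0, so P lies on C.
Step 2: partial derivatives
  f_x(x, y) = 2*x - y + 1, f_y(x, y) = -x - 4*y + 2.
  f_x(P) = 8, f_y(P) = 12 (gradient nonzero, so P is smooth).
Step 3: tangent line at P: 8·(x − 2) + 12·(y − -3) = 0.
Expanding: 8*x + 12*y + 20 = 0.


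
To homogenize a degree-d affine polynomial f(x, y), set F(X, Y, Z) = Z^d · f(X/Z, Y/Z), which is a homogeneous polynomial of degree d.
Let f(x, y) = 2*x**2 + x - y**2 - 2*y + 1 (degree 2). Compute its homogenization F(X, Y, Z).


F(X, Y, Z) = 2*X**2 + X*Z - Y**2 - 2*Y*Z + Z**2

deg(f) = 2.
Substitute x = X/Z, y = Y/Z into f, then multiply by Z^2.
  monomial 2·x^2·y^0 ↦ 2·X^2·Y^0·Z^0.
  monomial 1·x^1·y^0 ↦ 1·X^1·Y^0·Z^1.
  monomial -1·x^0·y^2 ↦ -1·X^0·Y^2·Z^0.
  monomial -2·x^0·y^1 ↦ -2·X^0·Y^1·Z^1.
  monomial 1·x^0·y^0 ↦ 1·X^0·Y^0·Z^2.
Collecting: F(X, Y, Z) = 2*X**2 + X*Z - Y**2 - 2*Y*Z + Z**2.


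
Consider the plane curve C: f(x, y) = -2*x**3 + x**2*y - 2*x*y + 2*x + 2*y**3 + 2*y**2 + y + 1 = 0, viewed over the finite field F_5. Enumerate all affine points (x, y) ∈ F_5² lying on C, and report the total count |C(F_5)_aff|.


Affine F_5-points: {(0, 4), (1, 1), (1, 2), (2, 2), (3, 2), (4, 3)}; count = 6.

For each of the 25 pairs (x, y) ∈ F_5², evaluate f(x, y) mod 5. Record the zeros.
  x = 0: [0↦1, 1↦1, 2↦2, 3↦1, 4↦0]  zeros at y ∈ {4}
  x = 1: [0↦1, 1↦0, 2↦0, 3↦3, 4↦1]  zeros at y ∈ {1, 2}
  x = 2: [0↦4, 1↦4, 2↦0, 3↦4, 4↦3]  zeros at y ∈ {2}
  x = 3: [0↦3, 1↦1, 2↦0, 3↦2, 4↦4]  zeros at y ∈ {2}
  x = 4: [0↦1, 1↦4, 2↦3, 3↦0, 4↦2]  zeros at y ∈ {3}
Collecting zeros: affine points = {(0, 4), (1, 1), (1, 2), (2, 2), (3, 2), (4, 3)}.
Total count |C(F_5)_aff| = 6.


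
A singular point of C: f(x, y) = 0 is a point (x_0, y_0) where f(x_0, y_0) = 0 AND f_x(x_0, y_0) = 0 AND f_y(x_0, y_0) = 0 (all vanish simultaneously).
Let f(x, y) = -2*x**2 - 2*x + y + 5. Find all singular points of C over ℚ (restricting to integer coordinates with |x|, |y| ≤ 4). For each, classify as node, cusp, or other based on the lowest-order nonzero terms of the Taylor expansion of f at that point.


No singular points in the scanned grid; C is smooth there.

Compute partial derivatives:
  f_x = -4*x - 2.
  f_y = 1.
f_y = 1 is a nonzero constant, so f_y never vanishes: no point (x, y) can satisfy f = f_x = f_y = 0. In particular no (x, y) ∈ {−4, ..., 4}² is singular; the curve is smooth.


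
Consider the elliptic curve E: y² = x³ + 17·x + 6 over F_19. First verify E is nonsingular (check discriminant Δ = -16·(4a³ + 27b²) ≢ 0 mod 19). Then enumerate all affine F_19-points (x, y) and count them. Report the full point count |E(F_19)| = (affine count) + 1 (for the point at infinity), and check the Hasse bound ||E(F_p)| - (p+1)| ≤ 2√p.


Affine points = {(0, 5), (0, 14), (1, 9), (1, 10), (4, 9), (4, 10), (5, 8), (5, 11), (6, 1), (6, 18), (10, 6), (10, 13), (11, 2), (11, 17), (12, 0), (13, 7), (13, 12), (14, 9), (14, 10), (15, 8), (15, 11), (16, 2), (16, 17), (18, 8), (18, 11)}; affine count = 25; |E(F_19)| = 26.

Discriminant check: Δ ∝ 4a³ + 27b² = 4·17³ + 27·6² = 4·4913 + 27·36 ≡ 9 (mod 19). Nonzero ⇒ E is nonsingular.
For each x ∈ F_19, compute rhs = x³ + 17·x + 6 mod 19, then count y ∈ F_19 with y² ≡ rhs.
  x = 0: rhs = 6, matching y values: 5, 14 (2 points).
  x = 1: rhs = 5, matching y values: 9, 10 (2 points).
  x = 2: rhs = 10, matching y values: none (0 points).
  x = 3: rhs = 8, matching y values: none (0 points).
  x = 4: rhs = 5, matching y values: 9, 10 (2 points).
  x = 5: rhs = 7, matching y values: 8, 11 (2 points).
  x = 6: rhs = 1, matching y values: 1, 18 (2 points).
  x = 7: rhs = 12, matching y values: none (0 points).
  x = 8: rhs = 8, matching y values: none (0 points).
  x = 9: rhs = 14, matching y values: none (0 points).
  x = 10: rhs = 17, matching y values: 6, 13 (2 points).
  x = 11: rhs = 4, matching y values: 2, 17 (2 points).
  x = 12: rhs = 0, matching y values: 0 (1 points).
  x = 13: rhs = 11, matching y values: 7, 12 (2 points).
  x = 14: rhs = 5, matching y values: 9, 10 (2 points).
  x = 15: rhs = 7, matching y values: 8, 11 (2 points).
  x = 16: rhs = 4, matching y values: 2, 17 (2 points).
  x = 17: rhs = 2, matching y values: none (0 points).
  x = 18: rhs = 7, matching y values: 8, 11 (2 points).
Total affine count: 25.
Full point count |E(F_19)| = 25 + 1 = 26.
Hasse bound: |26 − (19+1)| = |6| = 6 ≤ 2√19 ≈ 8.7178 ✓.


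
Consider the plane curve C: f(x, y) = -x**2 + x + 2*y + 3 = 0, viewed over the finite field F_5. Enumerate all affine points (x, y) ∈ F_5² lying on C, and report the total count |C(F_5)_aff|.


Affine F_5-points: {(0, 1), (1, 1), (2, 2), (3, 4), (4, 2)}; count = 5.

For each of the 25 pairs (x, y) ∈ F_5², evaluate f(x, y) mod 5. Record the zeros.
  x = 0: [0↦3, 1↦0, 2↦2, 3↦4, 4↦1]  zeros at y ∈ {1}
  x = 1: [0↦3, 1↦0, 2↦2, 3↦4, 4↦1]  zeros at y ∈ {1}
  x = 2: [0↦1, 1↦3, 2↦0, 3↦2, 4↦4]  zeros at y ∈ {2}
  x = 3: [0↦2, 1↦4, 2↦1, 3↦3, 4↦0]  zeros at y ∈ {4}
  x = 4: [0↦1, 1↦3, 2↦0, 3↦2, 4↦4]  zeros at y ∈ {2}
Collecting zeros: affine points = {(0, 1), (1, 1), (2, 2), (3, 4), (4, 2)}.
Total count |C(F_5)_aff| = 5.


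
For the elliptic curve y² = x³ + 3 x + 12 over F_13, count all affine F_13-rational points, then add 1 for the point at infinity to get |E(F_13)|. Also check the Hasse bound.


Affine points = {(0, 5), (0, 8), (1, 4), (1, 9), (2, 0), (3, 3), (3, 10), (4, 6), (4, 7), (5, 3), (5, 10), (6, 5), (6, 8), (7, 5), (7, 8), (9, 1), (9, 12)}; affine count = 17; |E(F_13)| = 18.

Discriminant check: Δ ∝ 4a³ + 27b² = 4·3³ + 27·12² = 4·27 + 27·144 ≡ 5 (mod 13). Nonzero ⇒ E is nonsingular.
For each x ∈ F_13, compute rhs = x³ + 3·x + 12 mod 13, then count y ∈ F_13 with y² ≡ rhs.
  x = 0: rhs = 12, matching y values: 5, 8 (2 points).
  x = 1: rhs = 3, matching y values: 4, 9 (2 points).
  x = 2: rhs = 0, matching y values: 0 (1 points).
  x = 3: rhs = 9, matching y values: 3, 10 (2 points).
  x = 4: rhs = 10, matching y values: 6, 7 (2 points).
  x = 5: rhs = 9, matching y values: 3, 10 (2 points).
  x = 6: rhs = 12, matching y values: 5, 8 (2 points).
  x = 7: rhs = 12, matching y values: 5, 8 (2 points).
  x = 8: rhs = 2, matching y values: none (0 points).
  x = 9: rhs = 1, matching y values: 1, 12 (2 points).
  x = 10: rhs = 2, matching y values: none (0 points).
  x = 11: rhs = 11, matching y values: none (0 points).
  x = 12: rhs = 8, matching y values: none (0 points).
Total affine count: 17.
Full point count |E(F_13)| = 17 + 1 = 18.
Hasse bound: |18 − (13+1)| = |4| = 4 ≤ 2√13 ≈ 7.2111 ✓.
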